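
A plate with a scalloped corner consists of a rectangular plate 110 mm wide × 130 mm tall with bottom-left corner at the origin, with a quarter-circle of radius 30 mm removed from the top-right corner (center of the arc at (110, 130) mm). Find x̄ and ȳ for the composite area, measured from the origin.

x̄ = 52.80 mm, ȳ = 62.28 mm

Part | A | x̄ᵢ | ȳᵢ | A·x̄ᵢ | A·ȳᵢ
plate | 14300.00 | 55.00 | 65.00 | 786500.00 | 929500.00
removed quarter-circle | -706.86 | 97.27 | 117.27 | -68754.42 | -82891.59
Σ | 13593.14 |  |  | 717745.58 | 846608.41
x̄ = 717745.58 / 13593.14 = 52.80 mm
ȳ = 846608.41 / 13593.14 = 62.28 mm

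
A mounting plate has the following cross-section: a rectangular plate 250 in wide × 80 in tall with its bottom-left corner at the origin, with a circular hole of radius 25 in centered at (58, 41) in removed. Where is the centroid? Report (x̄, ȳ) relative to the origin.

x̄ = 132.29 in, ȳ = 39.89 in

plate: A = 250 × 80 = 20000.00, centroid at (125.00, 40.00).
hole: A = −π·25² = -1963.50, centroid at (58.00, 41.00).
ΣA = 18036.50 in², ΣAx̄ = 2386117.27 in³, ΣAȳ = 719496.69 in³.
x̄ = 2386117.27/18036.50 = 132.29 in; ȳ = 719496.69/18036.50 = 39.89 in.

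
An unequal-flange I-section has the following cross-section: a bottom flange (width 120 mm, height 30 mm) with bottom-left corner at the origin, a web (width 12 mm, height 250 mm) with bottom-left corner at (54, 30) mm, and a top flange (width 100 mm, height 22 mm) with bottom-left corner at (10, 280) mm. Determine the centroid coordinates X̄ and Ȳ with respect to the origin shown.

X̄ = 60.00 mm, Ȳ = 131.73 mm

bottom flange: A = 120 × 30 = 3600.00, centroid at (60.00, 15.00).
web: A = 12 × 250 = 3000.00, centroid at (60.00, 155.00).
top flange: A = 100 × 22 = 2200.00, centroid at (60.00, 291.00).
ΣA = 8800.00 mm²
ΣAX̄ = (3600.00)(60.00) + (3000.00)(60.00) + (2200.00)(60.00) = 528000.00 mm³
ΣAȲ = (3600.00)(15.00) + (3000.00)(155.00) + (2200.00)(291.00) = 1159200.00 mm³
X̄ = 528000.00 / 8800.00 = 60.00 mm
Ȳ = 1159200.00 / 8800.00 = 131.73 mm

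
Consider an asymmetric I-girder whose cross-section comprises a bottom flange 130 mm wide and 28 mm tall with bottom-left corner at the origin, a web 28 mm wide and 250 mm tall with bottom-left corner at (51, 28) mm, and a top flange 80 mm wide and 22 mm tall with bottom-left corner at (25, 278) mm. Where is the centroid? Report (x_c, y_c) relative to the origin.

bottom flange: A = 130 × 28 = 3640.00, centroid at (65.00, 14.00).
web: A = 28 × 250 = 7000.00, centroid at (65.00, 153.00).
top flange: A = 80 × 22 = 1760.00, centroid at (65.00, 289.00).
ΣA = 12400.00 mm², ΣAx_c = 806000.00 mm³, ΣAy_c = 1630600.00 mm³.
x_c = 806000.00/12400.00 = 65.00 mm; y_c = 1630600.00/12400.00 = 131.50 mm.

x_c = 65.00 mm, y_c = 131.50 mm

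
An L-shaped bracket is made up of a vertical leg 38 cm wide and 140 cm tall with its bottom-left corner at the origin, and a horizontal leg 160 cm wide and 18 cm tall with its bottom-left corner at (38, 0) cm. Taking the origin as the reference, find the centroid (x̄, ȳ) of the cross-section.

x̄ = 53.77 cm, ȳ = 48.58 cm

vertical leg: A = 38 × 140 = 5320.00, centroid at (19.00, 70.00).
horizontal leg: A = 160 × 18 = 2880.00, centroid at (118.00, 9.00).
ΣA = 8200.00 cm², ΣAx̄ = 440920.00 cm³, ΣAȳ = 398320.00 cm³.
x̄ = 440920.00/8200.00 = 53.77 cm; ȳ = 398320.00/8200.00 = 48.58 cm.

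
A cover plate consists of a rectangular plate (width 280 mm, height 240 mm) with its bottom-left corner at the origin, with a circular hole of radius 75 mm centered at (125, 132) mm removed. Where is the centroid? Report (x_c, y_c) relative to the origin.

x_c = 145.35 mm, y_c = 115.72 mm

Part | A | x̄ᵢ | ȳᵢ | A·x̄ᵢ | A·ȳᵢ
plate | 67200.00 | 140.00 | 120.00 | 9408000.00 | 8064000.00
hole | -17671.46 | 125.00 | 132.00 | -2208932.33 | -2332632.55
Σ | 49528.54 |  |  | 7199067.67 | 5731367.45
x_c = 7199067.67 / 49528.54 = 145.35 mm
y_c = 5731367.45 / 49528.54 = 115.72 mm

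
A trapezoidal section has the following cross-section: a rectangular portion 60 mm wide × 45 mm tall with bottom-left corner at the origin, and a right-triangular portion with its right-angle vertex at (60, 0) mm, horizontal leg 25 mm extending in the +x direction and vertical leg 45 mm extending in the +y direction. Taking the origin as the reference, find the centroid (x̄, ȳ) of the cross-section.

x̄ = 36.61 mm, ȳ = 21.21 mm

rectangular portion: A = 60 × 45 = 2700.00, centroid at (30.00, 22.50).
triangular portion: A = ½·25·45 = 562.50, centroid at (68.33, 15.00).
ΣA = 3262.50 mm², ΣAx̄ = 119437.50 mm³, ΣAȳ = 69187.50 mm³.
x̄ = 119437.50/3262.50 = 36.61 mm; ȳ = 69187.50/3262.50 = 21.21 mm.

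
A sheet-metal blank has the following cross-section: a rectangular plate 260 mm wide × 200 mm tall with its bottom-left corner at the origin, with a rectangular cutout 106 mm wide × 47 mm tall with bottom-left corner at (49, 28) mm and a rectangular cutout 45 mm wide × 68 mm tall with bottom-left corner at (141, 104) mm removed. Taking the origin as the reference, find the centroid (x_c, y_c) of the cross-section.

plate: A = 260 × 200 = 52000.00, centroid at (130.00, 100.00).
hole 1: A = −(106 × 47) = -4982.00, centroid at (102.00, 51.50).
hole 2: A = −(45 × 68) = -3060.00, centroid at (163.50, 138.00).
ΣA = 43958.00 mm²
ΣAx_c = (52000.00)(130.00) + (-4982.00)(102.00) + (-3060.00)(163.50) = 5751526.00 mm³
ΣAy_c = (52000.00)(100.00) + (-4982.00)(51.50) + (-3060.00)(138.00) = 4521147.00 mm³
x_c = 5751526.00 / 43958.00 = 130.84 mm
y_c = 4521147.00 / 43958.00 = 102.85 mm

x_c = 130.84 mm, y_c = 102.85 mm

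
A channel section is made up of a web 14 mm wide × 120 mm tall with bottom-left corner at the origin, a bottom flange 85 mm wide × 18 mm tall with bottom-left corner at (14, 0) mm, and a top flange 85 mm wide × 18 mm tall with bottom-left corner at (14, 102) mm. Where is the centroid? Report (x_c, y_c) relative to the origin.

x_c = 38.96 mm, y_c = 60.00 mm

Part | A | x̄ᵢ | ȳᵢ | A·x̄ᵢ | A·ȳᵢ
web | 1680.00 | 7.00 | 60.00 | 11760.00 | 100800.00
bottom flange | 1530.00 | 56.50 | 9.00 | 86445.00 | 13770.00
top flange | 1530.00 | 56.50 | 111.00 | 86445.00 | 169830.00
Σ | 4740.00 |  |  | 184650.00 | 284400.00
x_c = 184650.00 / 4740.00 = 38.96 mm
y_c = 284400.00 / 4740.00 = 60.00 mm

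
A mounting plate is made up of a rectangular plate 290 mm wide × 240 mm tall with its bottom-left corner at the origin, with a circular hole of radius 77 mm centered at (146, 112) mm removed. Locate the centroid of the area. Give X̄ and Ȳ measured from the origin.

X̄ = 144.63 mm, Ȳ = 122.92 mm

Part | A | x̄ᵢ | ȳᵢ | A·x̄ᵢ | A·ȳᵢ
plate | 69600.00 | 145.00 | 120.00 | 10092000.00 | 8352000.00
hole | -18626.50 | 146.00 | 112.00 | -2719469.42 | -2086168.32
Σ | 50973.50 |  |  | 7372530.58 | 6265831.68
X̄ = 7372530.58 / 50973.50 = 144.63 mm
Ȳ = 6265831.68 / 50973.50 = 122.92 mm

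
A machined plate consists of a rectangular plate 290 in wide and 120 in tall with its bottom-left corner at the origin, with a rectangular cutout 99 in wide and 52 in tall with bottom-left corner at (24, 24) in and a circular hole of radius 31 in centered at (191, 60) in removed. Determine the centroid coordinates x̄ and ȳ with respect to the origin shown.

plate: A = 290 × 120 = 34800.00, centroid at (145.00, 60.00).
hole 1: A = −(99 × 52) = -5148.00, centroid at (73.50, 50.00).
hole 2: A = −π·31² = -3019.07, centroid at (191.00, 60.00).
ΣA = 26632.93 in²
ΣAx̄ = (34800.00)(145.00) + (-5148.00)(73.50) + (-3019.07)(191.00) = 4090979.53 in³
ΣAȳ = (34800.00)(60.00) + (-5148.00)(50.00) + (-3019.07)(60.00) = 1649455.77 in³
x̄ = 4090979.53 / 26632.93 = 153.61 in
ȳ = 1649455.77 / 26632.93 = 61.93 in

x̄ = 153.61 in, ȳ = 61.93 in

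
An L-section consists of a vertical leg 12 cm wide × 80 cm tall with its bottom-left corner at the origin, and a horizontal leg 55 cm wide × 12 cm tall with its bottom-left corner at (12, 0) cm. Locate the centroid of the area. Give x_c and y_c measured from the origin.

x_c = 19.65 cm, y_c = 26.15 cm

vertical leg: A = 12 × 80 = 960.00, centroid at (6.00, 40.00).
horizontal leg: A = 55 × 12 = 660.00, centroid at (39.50, 6.00).
ΣA = 1620.00 cm²
ΣAx_c = (960.00)(6.00) + (660.00)(39.50) = 31830.00 cm³
ΣAy_c = (960.00)(40.00) + (660.00)(6.00) = 42360.00 cm³
x_c = 31830.00 / 1620.00 = 19.65 cm
y_c = 42360.00 / 1620.00 = 26.15 cm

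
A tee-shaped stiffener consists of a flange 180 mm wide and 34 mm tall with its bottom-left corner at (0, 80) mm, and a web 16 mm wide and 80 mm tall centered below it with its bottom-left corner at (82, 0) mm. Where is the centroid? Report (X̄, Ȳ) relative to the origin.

X̄ = 90.00 mm, Ȳ = 87.14 mm

Part | A | x̄ᵢ | ȳᵢ | A·x̄ᵢ | A·ȳᵢ
web | 1280.00 | 90.00 | 40.00 | 115200.00 | 51200.00
flange | 6120.00 | 90.00 | 97.00 | 550800.00 | 593640.00
Σ | 7400.00 |  |  | 666000.00 | 644840.00
X̄ = 666000.00 / 7400.00 = 90.00 mm
Ȳ = 644840.00 / 7400.00 = 87.14 mm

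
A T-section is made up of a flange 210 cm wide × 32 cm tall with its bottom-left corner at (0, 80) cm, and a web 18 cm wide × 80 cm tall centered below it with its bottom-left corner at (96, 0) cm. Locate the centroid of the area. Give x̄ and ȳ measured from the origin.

Part | A | x̄ᵢ | ȳᵢ | A·x̄ᵢ | A·ȳᵢ
web | 1440.00 | 105.00 | 40.00 | 151200.00 | 57600.00
flange | 6720.00 | 105.00 | 96.00 | 705600.00 | 645120.00
Σ | 8160.00 |  |  | 856800.00 | 702720.00
x̄ = 856800.00 / 8160.00 = 105.00 cm
ȳ = 702720.00 / 8160.00 = 86.12 cm

x̄ = 105.00 cm, ȳ = 86.12 cm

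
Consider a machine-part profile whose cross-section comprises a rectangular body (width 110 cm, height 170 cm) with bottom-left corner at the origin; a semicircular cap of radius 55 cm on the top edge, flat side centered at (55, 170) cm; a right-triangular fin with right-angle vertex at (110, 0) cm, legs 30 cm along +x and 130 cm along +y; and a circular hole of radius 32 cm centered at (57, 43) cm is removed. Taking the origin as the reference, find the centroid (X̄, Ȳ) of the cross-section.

X̄ = 60.42 cm, Ȳ = 110.63 cm

Part | A | x̄ᵢ | ȳᵢ | A·x̄ᵢ | A·ȳᵢ
rectangular body | 18700.00 | 55.00 | 85.00 | 1028500.00 | 1589500.00
semicircular top | 4751.66 | 55.00 | 193.34 | 261341.24 | 918698.68
triangular fin | 1950.00 | 120.00 | 43.33 | 234000.00 | 84500.00
hole | -3216.99 | 57.00 | 43.00 | -183368.48 | -138330.61
Σ | 22184.67 |  |  | 1340472.76 | 2454368.07
X̄ = 1340472.76 / 22184.67 = 60.42 cm
Ȳ = 2454368.07 / 22184.67 = 110.63 cm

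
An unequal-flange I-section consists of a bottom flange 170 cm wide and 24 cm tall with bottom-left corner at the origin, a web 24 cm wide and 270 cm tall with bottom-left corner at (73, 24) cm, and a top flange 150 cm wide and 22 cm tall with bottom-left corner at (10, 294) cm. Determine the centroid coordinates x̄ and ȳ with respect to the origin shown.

bottom flange: A = 170 × 24 = 4080.00, centroid at (85.00, 12.00).
web: A = 24 × 270 = 6480.00, centroid at (85.00, 159.00).
top flange: A = 150 × 22 = 3300.00, centroid at (85.00, 305.00).
ΣA = 13860.00 cm²
ΣAx̄ = (4080.00)(85.00) + (6480.00)(85.00) + (3300.00)(85.00) = 1178100.00 cm³
ΣAȳ = (4080.00)(12.00) + (6480.00)(159.00) + (3300.00)(305.00) = 2085780.00 cm³
x̄ = 1178100.00 / 13860.00 = 85.00 cm
ȳ = 2085780.00 / 13860.00 = 150.49 cm

x̄ = 85.00 cm, ȳ = 150.49 cm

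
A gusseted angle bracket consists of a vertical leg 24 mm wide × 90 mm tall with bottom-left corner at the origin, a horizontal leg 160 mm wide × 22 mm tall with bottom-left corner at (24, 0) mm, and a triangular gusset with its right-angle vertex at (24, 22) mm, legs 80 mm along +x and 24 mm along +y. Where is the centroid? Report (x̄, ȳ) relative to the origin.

x̄ = 66.36 mm, ȳ = 24.81 mm

vertical leg: A = 24 × 90 = 2160.00, centroid at (12.00, 45.00).
horizontal leg: A = 160 × 22 = 3520.00, centroid at (104.00, 11.00).
gusset: A = ½·80·24 = 960.00, centroid at (50.67, 30.00).
ΣA = 6640.00 mm²
ΣAx̄ = (2160.00)(12.00) + (3520.00)(104.00) + (960.00)(50.67) = 440640.00 mm³
ΣAȳ = (2160.00)(45.00) + (3520.00)(11.00) + (960.00)(30.00) = 164720.00 mm³
x̄ = 440640.00 / 6640.00 = 66.36 mm
ȳ = 164720.00 / 6640.00 = 24.81 mm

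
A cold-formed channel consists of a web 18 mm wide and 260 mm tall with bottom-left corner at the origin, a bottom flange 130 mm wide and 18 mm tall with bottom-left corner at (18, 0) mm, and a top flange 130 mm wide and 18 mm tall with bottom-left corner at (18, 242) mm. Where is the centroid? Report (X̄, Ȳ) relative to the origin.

web: A = 18 × 260 = 4680.00, centroid at (9.00, 130.00).
bottom flange: A = 130 × 18 = 2340.00, centroid at (83.00, 9.00).
top flange: A = 130 × 18 = 2340.00, centroid at (83.00, 251.00).
ΣA = 9360.00 mm², ΣAX̄ = 430560.00 mm³, ΣAȲ = 1216800.00 mm³.
X̄ = 430560.00/9360.00 = 46.00 mm; Ȳ = 1216800.00/9360.00 = 130.00 mm.

X̄ = 46.00 mm, Ȳ = 130.00 mm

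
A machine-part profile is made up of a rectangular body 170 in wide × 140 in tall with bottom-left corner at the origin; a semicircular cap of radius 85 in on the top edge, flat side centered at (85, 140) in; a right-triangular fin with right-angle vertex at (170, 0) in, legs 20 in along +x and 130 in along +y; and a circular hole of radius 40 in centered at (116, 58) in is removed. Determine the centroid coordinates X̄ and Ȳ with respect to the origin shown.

X̄ = 83.83 in, Ȳ = 109.13 in

rectangular body: A = 170 × 140 = 23800.00, centroid at (85.00, 70.00).
semicircular top: A = ½π·85² = 11349.00, centroid at (85.00, 176.08).
triangular fin: A = ½·20·130 = 1300.00, centroid at (176.67, 43.33).
hole: A = −π·40² = -5026.55, centroid at (116.00, 58.00).
ΣA = 31422.46 in²
ΣAX̄ = (23800.00)(85.00) + (11349.00)(85.00) + (1300.00)(176.67) + (-5026.55)(116.00) = 2634252.36 in³
ΣAȲ = (23800.00)(70.00) + (11349.00)(176.08) + (1300.00)(43.33) + (-5026.55)(58.00) = 3429070.69 in³
X̄ = 2634252.36 / 31422.46 = 83.83 in
Ȳ = 3429070.69 / 31422.46 = 109.13 in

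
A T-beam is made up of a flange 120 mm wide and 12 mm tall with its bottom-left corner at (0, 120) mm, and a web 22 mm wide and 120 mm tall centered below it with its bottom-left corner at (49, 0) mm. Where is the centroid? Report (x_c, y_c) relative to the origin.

web: A = 22 × 120 = 2640.00, centroid at (60.00, 60.00).
flange: A = 120 × 12 = 1440.00, centroid at (60.00, 126.00).
ΣA = 4080.00 mm², ΣAx_c = 244800.00 mm³, ΣAy_c = 339840.00 mm³.
x_c = 244800.00/4080.00 = 60.00 mm; y_c = 339840.00/4080.00 = 83.29 mm.

x_c = 60.00 mm, y_c = 83.29 mm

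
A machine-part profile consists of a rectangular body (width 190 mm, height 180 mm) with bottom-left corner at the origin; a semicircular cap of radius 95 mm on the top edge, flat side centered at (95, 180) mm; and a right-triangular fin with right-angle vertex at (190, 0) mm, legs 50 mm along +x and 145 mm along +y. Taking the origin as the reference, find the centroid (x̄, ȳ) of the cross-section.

rectangular body: A = 190 × 180 = 34200.00, centroid at (95.00, 90.00).
semicircular top: A = ½π·95² = 14176.44, centroid at (95.00, 220.32).
triangular fin: A = ½·50·145 = 3625.00, centroid at (206.67, 48.33).
ΣA = 52001.44 mm²
ΣAx̄ = (34200.00)(95.00) + (14176.44)(95.00) + (3625.00)(206.67) = 5344928.17 mm³
ΣAȳ = (34200.00)(90.00) + (14176.44)(220.32) + (3625.00)(48.33) = 6376550.30 mm³
x̄ = 5344928.17 / 52001.44 = 102.78 mm
ȳ = 6376550.30 / 52001.44 = 122.62 mm

x̄ = 102.78 mm, ȳ = 122.62 mm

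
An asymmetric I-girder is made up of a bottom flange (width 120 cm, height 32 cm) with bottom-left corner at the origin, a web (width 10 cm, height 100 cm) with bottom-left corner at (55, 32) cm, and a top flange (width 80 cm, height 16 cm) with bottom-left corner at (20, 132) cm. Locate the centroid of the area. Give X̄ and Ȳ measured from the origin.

X̄ = 60.00 cm, Ȳ = 52.72 cm

bottom flange: A = 120 × 32 = 3840.00, centroid at (60.00, 16.00).
web: A = 10 × 100 = 1000.00, centroid at (60.00, 82.00).
top flange: A = 80 × 16 = 1280.00, centroid at (60.00, 140.00).
ΣA = 6120.00 cm²
ΣAX̄ = (3840.00)(60.00) + (1000.00)(60.00) + (1280.00)(60.00) = 367200.00 cm³
ΣAȲ = (3840.00)(16.00) + (1000.00)(82.00) + (1280.00)(140.00) = 322640.00 cm³
X̄ = 367200.00 / 6120.00 = 60.00 cm
Ȳ = 322640.00 / 6120.00 = 52.72 cm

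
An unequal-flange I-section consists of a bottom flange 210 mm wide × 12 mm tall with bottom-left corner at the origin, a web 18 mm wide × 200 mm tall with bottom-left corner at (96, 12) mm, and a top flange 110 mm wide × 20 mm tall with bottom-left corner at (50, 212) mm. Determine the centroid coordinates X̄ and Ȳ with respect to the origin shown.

X̄ = 105.00 mm, Ȳ = 108.98 mm

bottom flange: A = 210 × 12 = 2520.00, centroid at (105.00, 6.00).
web: A = 18 × 200 = 3600.00, centroid at (105.00, 112.00).
top flange: A = 110 × 20 = 2200.00, centroid at (105.00, 222.00).
ΣA = 8320.00 mm²
ΣAX̄ = (2520.00)(105.00) + (3600.00)(105.00) + (2200.00)(105.00) = 873600.00 mm³
ΣAȲ = (2520.00)(6.00) + (3600.00)(112.00) + (2200.00)(222.00) = 906720.00 mm³
X̄ = 873600.00 / 8320.00 = 105.00 mm
Ȳ = 906720.00 / 8320.00 = 108.98 mm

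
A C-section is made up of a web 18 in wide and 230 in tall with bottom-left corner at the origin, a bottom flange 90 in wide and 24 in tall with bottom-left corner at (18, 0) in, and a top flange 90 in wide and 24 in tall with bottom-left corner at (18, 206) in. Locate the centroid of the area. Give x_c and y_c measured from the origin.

x_c = 36.57 in, y_c = 115.00 in

web: A = 18 × 230 = 4140.00, centroid at (9.00, 115.00).
bottom flange: A = 90 × 24 = 2160.00, centroid at (63.00, 12.00).
top flange: A = 90 × 24 = 2160.00, centroid at (63.00, 218.00).
ΣA = 8460.00 in²
ΣAx_c = (4140.00)(9.00) + (2160.00)(63.00) + (2160.00)(63.00) = 309420.00 in³
ΣAy_c = (4140.00)(115.00) + (2160.00)(12.00) + (2160.00)(218.00) = 972900.00 in³
x_c = 309420.00 / 8460.00 = 36.57 in
y_c = 972900.00 / 8460.00 = 115.00 in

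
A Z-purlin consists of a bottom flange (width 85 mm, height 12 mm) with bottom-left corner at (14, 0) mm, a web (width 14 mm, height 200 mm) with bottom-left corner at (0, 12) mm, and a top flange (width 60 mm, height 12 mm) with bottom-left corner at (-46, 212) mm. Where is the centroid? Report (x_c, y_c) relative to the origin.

x_c = 14.47 mm, y_c = 105.00 mm

bottom flange: A = 85 × 12 = 1020.00, centroid at (56.50, 6.00).
web: A = 14 × 200 = 2800.00, centroid at (7.00, 112.00).
top flange: A = 60 × 12 = 720.00, centroid at (-16.00, 218.00).
ΣA = 4540.00 mm²
ΣAx_c = (1020.00)(56.50) + (2800.00)(7.00) + (720.00)(-16.00) = 65710.00 mm³
ΣAy_c = (1020.00)(6.00) + (2800.00)(112.00) + (720.00)(218.00) = 476680.00 mm³
x_c = 65710.00 / 4540.00 = 14.47 mm
y_c = 476680.00 / 4540.00 = 105.00 mm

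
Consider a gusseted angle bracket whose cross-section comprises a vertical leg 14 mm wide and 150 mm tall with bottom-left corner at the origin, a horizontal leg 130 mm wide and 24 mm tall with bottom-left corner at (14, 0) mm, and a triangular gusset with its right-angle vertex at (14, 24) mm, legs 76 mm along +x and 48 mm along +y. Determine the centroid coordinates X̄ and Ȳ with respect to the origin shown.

Part | A | x̄ᵢ | ȳᵢ | A·x̄ᵢ | A·ȳᵢ
vertical leg | 2100.00 | 7.00 | 75.00 | 14700.00 | 157500.00
horizontal leg | 3120.00 | 79.00 | 12.00 | 246480.00 | 37440.00
gusset | 1824.00 | 39.33 | 40.00 | 71744.00 | 72960.00
Σ | 7044.00 |  |  | 332924.00 | 267900.00
X̄ = 332924.00 / 7044.00 = 47.26 mm
Ȳ = 267900.00 / 7044.00 = 38.03 mm

X̄ = 47.26 mm, Ȳ = 38.03 mm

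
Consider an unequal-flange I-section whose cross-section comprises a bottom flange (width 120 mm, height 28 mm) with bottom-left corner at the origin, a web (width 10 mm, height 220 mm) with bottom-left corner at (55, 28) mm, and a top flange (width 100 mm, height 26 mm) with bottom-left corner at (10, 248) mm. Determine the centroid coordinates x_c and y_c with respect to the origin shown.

x_c = 60.00 mm, y_c = 126.13 mm

Part | A | x̄ᵢ | ȳᵢ | A·x̄ᵢ | A·ȳᵢ
bottom flange | 3360.00 | 60.00 | 14.00 | 201600.00 | 47040.00
web | 2200.00 | 60.00 | 138.00 | 132000.00 | 303600.00
top flange | 2600.00 | 60.00 | 261.00 | 156000.00 | 678600.00
Σ | 8160.00 |  |  | 489600.00 | 1029240.00
x_c = 489600.00 / 8160.00 = 60.00 mm
y_c = 1029240.00 / 8160.00 = 126.13 mm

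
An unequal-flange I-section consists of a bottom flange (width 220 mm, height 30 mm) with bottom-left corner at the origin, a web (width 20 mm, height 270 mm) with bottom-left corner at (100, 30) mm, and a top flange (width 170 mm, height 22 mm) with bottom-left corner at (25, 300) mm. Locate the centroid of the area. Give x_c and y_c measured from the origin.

x_c = 110.00 mm, y_c = 136.79 mm

bottom flange: A = 220 × 30 = 6600.00, centroid at (110.00, 15.00).
web: A = 20 × 270 = 5400.00, centroid at (110.00, 165.00).
top flange: A = 170 × 22 = 3740.00, centroid at (110.00, 311.00).
ΣA = 15740.00 mm², ΣAx_c = 1731400.00 mm³, ΣAy_c = 2153140.00 mm³.
x_c = 1731400.00/15740.00 = 110.00 mm; y_c = 2153140.00/15740.00 = 136.79 mm.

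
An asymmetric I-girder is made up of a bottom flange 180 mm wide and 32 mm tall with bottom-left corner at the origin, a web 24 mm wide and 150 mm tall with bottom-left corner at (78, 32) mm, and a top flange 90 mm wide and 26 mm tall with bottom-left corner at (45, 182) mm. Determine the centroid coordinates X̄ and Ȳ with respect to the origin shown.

bottom flange: A = 180 × 32 = 5760.00, centroid at (90.00, 16.00).
web: A = 24 × 150 = 3600.00, centroid at (90.00, 107.00).
top flange: A = 90 × 26 = 2340.00, centroid at (90.00, 195.00).
ΣA = 11700.00 mm², ΣAX̄ = 1053000.00 mm³, ΣAȲ = 933660.00 mm³.
X̄ = 1053000.00/11700.00 = 90.00 mm; Ȳ = 933660.00/11700.00 = 79.80 mm.

X̄ = 90.00 mm, Ȳ = 79.80 mm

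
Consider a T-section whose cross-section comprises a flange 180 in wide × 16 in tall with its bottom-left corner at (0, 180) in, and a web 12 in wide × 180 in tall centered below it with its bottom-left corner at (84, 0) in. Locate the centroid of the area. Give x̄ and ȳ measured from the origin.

x̄ = 90.00 in, ȳ = 146.00 in

Part | A | x̄ᵢ | ȳᵢ | A·x̄ᵢ | A·ȳᵢ
web | 2160.00 | 90.00 | 90.00 | 194400.00 | 194400.00
flange | 2880.00 | 90.00 | 188.00 | 259200.00 | 541440.00
Σ | 5040.00 |  |  | 453600.00 | 735840.00
x̄ = 453600.00 / 5040.00 = 90.00 in
ȳ = 735840.00 / 5040.00 = 146.00 in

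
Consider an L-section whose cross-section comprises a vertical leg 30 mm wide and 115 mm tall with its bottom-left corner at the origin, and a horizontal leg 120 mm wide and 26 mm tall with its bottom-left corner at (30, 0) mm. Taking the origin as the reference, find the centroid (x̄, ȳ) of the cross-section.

x̄ = 50.62 mm, ȳ = 36.37 mm

vertical leg: A = 30 × 115 = 3450.00, centroid at (15.00, 57.50).
horizontal leg: A = 120 × 26 = 3120.00, centroid at (90.00, 13.00).
ΣA = 6570.00 mm², ΣAx̄ = 332550.00 mm³, ΣAȳ = 238935.00 mm³.
x̄ = 332550.00/6570.00 = 50.62 mm; ȳ = 238935.00/6570.00 = 36.37 mm.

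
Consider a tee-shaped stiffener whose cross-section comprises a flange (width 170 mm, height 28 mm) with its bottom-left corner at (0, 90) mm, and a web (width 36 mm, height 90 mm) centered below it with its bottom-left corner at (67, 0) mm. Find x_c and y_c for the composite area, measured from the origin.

web: A = 36 × 90 = 3240.00, centroid at (85.00, 45.00).
flange: A = 170 × 28 = 4760.00, centroid at (85.00, 104.00).
ΣA = 8000.00 mm²
ΣAx_c = (3240.00)(85.00) + (4760.00)(85.00) = 680000.00 mm³
ΣAy_c = (3240.00)(45.00) + (4760.00)(104.00) = 640840.00 mm³
x_c = 680000.00 / 8000.00 = 85.00 mm
y_c = 640840.00 / 8000.00 = 80.11 mm

x_c = 85.00 mm, y_c = 80.11 mm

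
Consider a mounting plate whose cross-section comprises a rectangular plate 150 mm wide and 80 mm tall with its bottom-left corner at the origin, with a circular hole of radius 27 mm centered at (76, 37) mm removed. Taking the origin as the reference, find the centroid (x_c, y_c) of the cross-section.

plate: A = 150 × 80 = 12000.00, centroid at (75.00, 40.00).
hole: A = −π·27² = -2290.22, centroid at (76.00, 37.00).
ΣA = 9709.78 mm²
ΣAx_c = (12000.00)(75.00) + (-2290.22)(76.00) = 725943.20 mm³
ΣAy_c = (12000.00)(40.00) + (-2290.22)(37.00) = 395261.82 mm³
x_c = 725943.20 / 9709.78 = 74.76 mm
y_c = 395261.82 / 9709.78 = 40.71 mm

x_c = 74.76 mm, y_c = 40.71 mm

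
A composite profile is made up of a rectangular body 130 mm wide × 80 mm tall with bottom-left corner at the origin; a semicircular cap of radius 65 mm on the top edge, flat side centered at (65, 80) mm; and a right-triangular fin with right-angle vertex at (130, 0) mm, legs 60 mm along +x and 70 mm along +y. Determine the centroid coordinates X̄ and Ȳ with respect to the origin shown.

Part | A | x̄ᵢ | ȳᵢ | A·x̄ᵢ | A·ȳᵢ
rectangular body | 10400.00 | 65.00 | 40.00 | 676000.00 | 416000.00
semicircular top | 6636.61 | 65.00 | 107.59 | 431379.94 | 714012.49
triangular fin | 2100.00 | 150.00 | 23.33 | 315000.00 | 49000.00
Σ | 19136.61 |  |  | 1422379.94 | 1179012.49
X̄ = 1422379.94 / 19136.61 = 74.33 mm
Ȳ = 1179012.49 / 19136.61 = 61.61 mm

X̄ = 74.33 mm, Ȳ = 61.61 mm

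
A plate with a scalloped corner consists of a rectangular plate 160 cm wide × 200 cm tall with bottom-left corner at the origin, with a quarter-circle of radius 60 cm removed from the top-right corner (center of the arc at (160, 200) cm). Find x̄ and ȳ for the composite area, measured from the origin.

Part | A | x̄ᵢ | ȳᵢ | A·x̄ᵢ | A·ȳᵢ
plate | 32000.00 | 80.00 | 100.00 | 2560000.00 | 3200000.00
removed quarter-circle | -2827.43 | 134.54 | 174.54 | -380389.34 | -493486.68
Σ | 29172.57 |  |  | 2179610.66 | 2706513.32
x̄ = 2179610.66 / 29172.57 = 74.71 cm
ȳ = 2706513.32 / 29172.57 = 92.78 cm

x̄ = 74.71 cm, ȳ = 92.78 cm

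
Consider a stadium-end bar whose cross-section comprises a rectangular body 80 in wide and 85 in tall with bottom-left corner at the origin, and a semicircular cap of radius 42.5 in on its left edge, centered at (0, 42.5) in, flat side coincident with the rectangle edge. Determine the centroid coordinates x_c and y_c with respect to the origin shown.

x_c = 22.91 in, y_c = 42.50 in

Part | A | x̄ᵢ | ȳᵢ | A·x̄ᵢ | A·ȳᵢ
rectangular body | 6800.00 | 40.00 | 42.50 | 272000.00 | 289000.00
semicircular end | 2837.25 | -18.04 | 42.50 | -51177.08 | 120583.16
Σ | 9637.25 |  |  | 220822.92 | 409583.16
x_c = 220822.92 / 9637.25 = 22.91 in
y_c = 409583.16 / 9637.25 = 42.50 in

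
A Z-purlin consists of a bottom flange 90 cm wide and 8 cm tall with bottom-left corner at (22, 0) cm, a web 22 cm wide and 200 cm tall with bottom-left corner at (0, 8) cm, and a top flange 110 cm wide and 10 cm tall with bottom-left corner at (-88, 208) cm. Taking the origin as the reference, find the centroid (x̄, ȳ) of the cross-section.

x̄ = 9.70 cm, ȳ = 114.53 cm

Part | A | x̄ᵢ | ȳᵢ | A·x̄ᵢ | A·ȳᵢ
bottom flange | 720.00 | 67.00 | 4.00 | 48240.00 | 2880.00
web | 4400.00 | 11.00 | 108.00 | 48400.00 | 475200.00
top flange | 1100.00 | -33.00 | 213.00 | -36300.00 | 234300.00
Σ | 6220.00 |  |  | 60340.00 | 712380.00
x̄ = 60340.00 / 6220.00 = 9.70 cm
ȳ = 712380.00 / 6220.00 = 114.53 cm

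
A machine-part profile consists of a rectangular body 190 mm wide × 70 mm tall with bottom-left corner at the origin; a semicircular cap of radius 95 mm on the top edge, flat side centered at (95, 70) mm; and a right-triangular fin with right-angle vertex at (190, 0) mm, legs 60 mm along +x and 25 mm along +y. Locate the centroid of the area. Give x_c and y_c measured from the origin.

rectangular body: A = 190 × 70 = 13300.00, centroid at (95.00, 35.00).
semicircular top: A = ½π·95² = 14176.44, centroid at (95.00, 110.32).
triangular fin: A = ½·60·25 = 750.00, centroid at (210.00, 8.33).
ΣA = 28226.44 mm², ΣAx_c = 2767761.50 mm³, ΣAy_c = 2035683.91 mm³.
x_c = 2767761.50/28226.44 = 98.06 mm; y_c = 2035683.91/28226.44 = 72.12 mm.

x_c = 98.06 mm, y_c = 72.12 mm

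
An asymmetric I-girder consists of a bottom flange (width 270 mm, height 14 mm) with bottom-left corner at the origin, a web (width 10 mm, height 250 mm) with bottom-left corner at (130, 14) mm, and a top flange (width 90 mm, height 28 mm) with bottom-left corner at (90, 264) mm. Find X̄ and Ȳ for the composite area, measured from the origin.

bottom flange: A = 270 × 14 = 3780.00, centroid at (135.00, 7.00).
web: A = 10 × 250 = 2500.00, centroid at (135.00, 139.00).
top flange: A = 90 × 28 = 2520.00, centroid at (135.00, 278.00).
ΣA = 8800.00 mm², ΣAX̄ = 1188000.00 mm³, ΣAȲ = 1074520.00 mm³.
X̄ = 1188000.00/8800.00 = 135.00 mm; Ȳ = 1074520.00/8800.00 = 122.10 mm.

X̄ = 135.00 mm, Ȳ = 122.10 mm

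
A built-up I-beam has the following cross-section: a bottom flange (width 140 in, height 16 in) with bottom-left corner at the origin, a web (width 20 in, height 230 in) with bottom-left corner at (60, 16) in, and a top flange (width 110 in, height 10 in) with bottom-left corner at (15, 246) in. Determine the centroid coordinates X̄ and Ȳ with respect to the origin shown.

bottom flange: A = 140 × 16 = 2240.00, centroid at (70.00, 8.00).
web: A = 20 × 230 = 4600.00, centroid at (70.00, 131.00).
top flange: A = 110 × 10 = 1100.00, centroid at (70.00, 251.00).
ΣA = 7940.00 in²
ΣAX̄ = (2240.00)(70.00) + (4600.00)(70.00) + (1100.00)(70.00) = 555800.00 in³
ΣAȲ = (2240.00)(8.00) + (4600.00)(131.00) + (1100.00)(251.00) = 896620.00 in³
X̄ = 555800.00 / 7940.00 = 70.00 in
Ȳ = 896620.00 / 7940.00 = 112.92 in

X̄ = 70.00 in, Ȳ = 112.92 in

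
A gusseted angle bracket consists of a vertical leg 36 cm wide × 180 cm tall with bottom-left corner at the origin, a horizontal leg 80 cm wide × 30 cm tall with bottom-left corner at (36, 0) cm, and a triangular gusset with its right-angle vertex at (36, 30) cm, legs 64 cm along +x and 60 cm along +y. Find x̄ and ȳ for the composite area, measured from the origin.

x̄ = 37.88 cm, ȳ = 66.22 cm

vertical leg: A = 36 × 180 = 6480.00, centroid at (18.00, 90.00).
horizontal leg: A = 80 × 30 = 2400.00, centroid at (76.00, 15.00).
gusset: A = ½·64·60 = 1920.00, centroid at (57.33, 50.00).
ΣA = 10800.00 cm², ΣAx̄ = 409120.00 cm³, ΣAȳ = 715200.00 cm³.
x̄ = 409120.00/10800.00 = 37.88 cm; ȳ = 715200.00/10800.00 = 66.22 cm.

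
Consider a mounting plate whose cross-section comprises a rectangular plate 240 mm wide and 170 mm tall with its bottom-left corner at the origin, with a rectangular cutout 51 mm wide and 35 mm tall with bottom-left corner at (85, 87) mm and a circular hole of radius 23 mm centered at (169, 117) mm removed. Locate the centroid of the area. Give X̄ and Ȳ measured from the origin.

X̄ = 118.27 mm, Ȳ = 82.64 mm

plate: A = 240 × 170 = 40800.00, centroid at (120.00, 85.00).
hole 1: A = −(51 × 35) = -1785.00, centroid at (110.50, 104.50).
hole 2: A = −π·23² = -1661.90, centroid at (169.00, 117.00).
ΣA = 37353.10 mm²
ΣAX̄ = (40800.00)(120.00) + (-1785.00)(110.50) + (-1661.90)(169.00) = 4417895.98 mm³
ΣAȲ = (40800.00)(85.00) + (-1785.00)(104.50) + (-1661.90)(117.00) = 3087024.91 mm³
X̄ = 4417895.98 / 37353.10 = 118.27 mm
Ȳ = 3087024.91 / 37353.10 = 82.64 mm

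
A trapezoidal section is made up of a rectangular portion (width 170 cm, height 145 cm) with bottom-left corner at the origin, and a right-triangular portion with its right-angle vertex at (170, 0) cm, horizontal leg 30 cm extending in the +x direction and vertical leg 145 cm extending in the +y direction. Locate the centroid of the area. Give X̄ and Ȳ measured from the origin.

X̄ = 92.70 cm, Ȳ = 70.54 cm

rectangular portion: A = 170 × 145 = 24650.00, centroid at (85.00, 72.50).
triangular portion: A = ½·30·145 = 2175.00, centroid at (180.00, 48.33).
ΣA = 26825.00 cm², ΣAX̄ = 2486750.00 cm³, ΣAȲ = 1892250.00 cm³.
X̄ = 2486750.00/26825.00 = 92.70 cm; Ȳ = 1892250.00/26825.00 = 70.54 cm.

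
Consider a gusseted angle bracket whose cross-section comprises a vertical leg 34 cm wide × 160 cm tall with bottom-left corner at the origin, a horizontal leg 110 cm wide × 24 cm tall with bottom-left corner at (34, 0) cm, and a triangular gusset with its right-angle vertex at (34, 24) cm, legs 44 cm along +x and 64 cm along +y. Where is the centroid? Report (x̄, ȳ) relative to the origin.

vertical leg: A = 34 × 160 = 5440.00, centroid at (17.00, 80.00).
horizontal leg: A = 110 × 24 = 2640.00, centroid at (89.00, 12.00).
gusset: A = ½·44·64 = 1408.00, centroid at (48.67, 45.33).
ΣA = 9488.00 cm²
ΣAx̄ = (5440.00)(17.00) + (2640.00)(89.00) + (1408.00)(48.67) = 395962.67 cm³
ΣAȳ = (5440.00)(80.00) + (2640.00)(12.00) + (1408.00)(45.33) = 530709.33 cm³
x̄ = 395962.67 / 9488.00 = 41.73 cm
ȳ = 530709.33 / 9488.00 = 55.93 cm

x̄ = 41.73 cm, ȳ = 55.93 cm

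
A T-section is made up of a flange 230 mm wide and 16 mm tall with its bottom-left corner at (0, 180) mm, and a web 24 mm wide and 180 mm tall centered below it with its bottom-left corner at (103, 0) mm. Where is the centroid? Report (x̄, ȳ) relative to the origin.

web: A = 24 × 180 = 4320.00, centroid at (115.00, 90.00).
flange: A = 230 × 16 = 3680.00, centroid at (115.00, 188.00).
ΣA = 8000.00 mm², ΣAx̄ = 920000.00 mm³, ΣAȳ = 1080640.00 mm³.
x̄ = 920000.00/8000.00 = 115.00 mm; ȳ = 1080640.00/8000.00 = 135.08 mm.

x̄ = 115.00 mm, ȳ = 135.08 mm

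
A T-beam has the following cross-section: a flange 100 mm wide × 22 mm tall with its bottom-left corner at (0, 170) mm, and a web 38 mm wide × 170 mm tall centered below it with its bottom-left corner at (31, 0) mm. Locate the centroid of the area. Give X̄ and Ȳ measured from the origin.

web: A = 38 × 170 = 6460.00, centroid at (50.00, 85.00).
flange: A = 100 × 22 = 2200.00, centroid at (50.00, 181.00).
ΣA = 8660.00 mm²
ΣAX̄ = (6460.00)(50.00) + (2200.00)(50.00) = 433000.00 mm³
ΣAȲ = (6460.00)(85.00) + (2200.00)(181.00) = 947300.00 mm³
X̄ = 433000.00 / 8660.00 = 50.00 mm
Ȳ = 947300.00 / 8660.00 = 109.39 mm

X̄ = 50.00 mm, Ȳ = 109.39 mm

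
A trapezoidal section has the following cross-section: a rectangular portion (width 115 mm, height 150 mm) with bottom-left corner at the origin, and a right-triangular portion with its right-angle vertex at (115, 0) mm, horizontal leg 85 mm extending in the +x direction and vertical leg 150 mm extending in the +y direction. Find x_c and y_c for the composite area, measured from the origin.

x_c = 80.66 mm, y_c = 68.25 mm

rectangular portion: A = 115 × 150 = 17250.00, centroid at (57.50, 75.00).
triangular portion: A = ½·85·150 = 6375.00, centroid at (143.33, 50.00).
ΣA = 23625.00 mm², ΣAx_c = 1905625.00 mm³, ΣAy_c = 1612500.00 mm³.
x_c = 1905625.00/23625.00 = 80.66 mm; y_c = 1612500.00/23625.00 = 68.25 mm.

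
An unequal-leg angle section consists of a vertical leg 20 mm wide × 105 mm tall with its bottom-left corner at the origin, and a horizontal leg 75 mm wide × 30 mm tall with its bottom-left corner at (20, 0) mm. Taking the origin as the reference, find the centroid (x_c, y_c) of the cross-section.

Part | A | x̄ᵢ | ȳᵢ | A·x̄ᵢ | A·ȳᵢ
vertical leg | 2100.00 | 10.00 | 52.50 | 21000.00 | 110250.00
horizontal leg | 2250.00 | 57.50 | 15.00 | 129375.00 | 33750.00
Σ | 4350.00 |  |  | 150375.00 | 144000.00
x_c = 150375.00 / 4350.00 = 34.57 mm
y_c = 144000.00 / 4350.00 = 33.10 mm

x_c = 34.57 mm, y_c = 33.10 mm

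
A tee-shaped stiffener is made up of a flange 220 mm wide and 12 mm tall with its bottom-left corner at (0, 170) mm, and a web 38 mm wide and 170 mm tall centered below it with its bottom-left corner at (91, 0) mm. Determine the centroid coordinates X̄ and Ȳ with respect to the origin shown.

X̄ = 110.00 mm, Ȳ = 111.40 mm

Part | A | x̄ᵢ | ȳᵢ | A·x̄ᵢ | A·ȳᵢ
web | 6460.00 | 110.00 | 85.00 | 710600.00 | 549100.00
flange | 2640.00 | 110.00 | 176.00 | 290400.00 | 464640.00
Σ | 9100.00 |  |  | 1001000.00 | 1013740.00
X̄ = 1001000.00 / 9100.00 = 110.00 mm
Ȳ = 1013740.00 / 9100.00 = 111.40 mm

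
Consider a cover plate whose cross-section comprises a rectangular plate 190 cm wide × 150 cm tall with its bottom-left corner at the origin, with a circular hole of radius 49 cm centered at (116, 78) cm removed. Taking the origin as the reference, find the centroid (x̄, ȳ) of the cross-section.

x̄ = 87.44 cm, ȳ = 73.92 cm

plate: A = 190 × 150 = 28500.00, centroid at (95.00, 75.00).
hole: A = −π·49² = -7542.96, centroid at (116.00, 78.00).
ΣA = 20957.04 cm²
ΣAx̄ = (28500.00)(95.00) + (-7542.96)(116.00) = 1832516.18 cm³
ΣAȳ = (28500.00)(75.00) + (-7542.96)(78.00) = 1549148.81 cm³
x̄ = 1832516.18 / 20957.04 = 87.44 cm
ȳ = 1549148.81 / 20957.04 = 73.92 cm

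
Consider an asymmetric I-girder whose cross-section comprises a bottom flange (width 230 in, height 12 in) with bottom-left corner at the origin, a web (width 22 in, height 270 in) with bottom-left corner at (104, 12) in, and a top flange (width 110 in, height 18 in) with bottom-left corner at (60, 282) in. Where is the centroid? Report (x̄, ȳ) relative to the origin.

x̄ = 115.00 in, ȳ = 137.26 in

Part | A | x̄ᵢ | ȳᵢ | A·x̄ᵢ | A·ȳᵢ
bottom flange | 2760.00 | 115.00 | 6.00 | 317400.00 | 16560.00
web | 5940.00 | 115.00 | 147.00 | 683100.00 | 873180.00
top flange | 1980.00 | 115.00 | 291.00 | 227700.00 | 576180.00
Σ | 10680.00 |  |  | 1228200.00 | 1465920.00
x̄ = 1228200.00 / 10680.00 = 115.00 in
ȳ = 1465920.00 / 10680.00 = 137.26 in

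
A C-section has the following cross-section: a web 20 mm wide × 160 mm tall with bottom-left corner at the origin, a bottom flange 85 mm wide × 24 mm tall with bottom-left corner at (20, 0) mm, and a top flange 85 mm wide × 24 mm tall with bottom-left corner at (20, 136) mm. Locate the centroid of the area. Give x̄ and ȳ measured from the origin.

Part | A | x̄ᵢ | ȳᵢ | A·x̄ᵢ | A·ȳᵢ
web | 3200.00 | 10.00 | 80.00 | 32000.00 | 256000.00
bottom flange | 2040.00 | 62.50 | 12.00 | 127500.00 | 24480.00
top flange | 2040.00 | 62.50 | 148.00 | 127500.00 | 301920.00
Σ | 7280.00 |  |  | 287000.00 | 582400.00
x̄ = 287000.00 / 7280.00 = 39.42 mm
ȳ = 582400.00 / 7280.00 = 80.00 mm

x̄ = 39.42 mm, ȳ = 80.00 mm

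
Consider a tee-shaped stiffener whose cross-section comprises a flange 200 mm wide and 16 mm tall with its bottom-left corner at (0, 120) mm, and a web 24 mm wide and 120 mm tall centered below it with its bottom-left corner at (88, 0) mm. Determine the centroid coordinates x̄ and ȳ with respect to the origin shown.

x̄ = 100.00 mm, ȳ = 95.79 mm

Part | A | x̄ᵢ | ȳᵢ | A·x̄ᵢ | A·ȳᵢ
web | 2880.00 | 100.00 | 60.00 | 288000.00 | 172800.00
flange | 3200.00 | 100.00 | 128.00 | 320000.00 | 409600.00
Σ | 6080.00 |  |  | 608000.00 | 582400.00
x̄ = 608000.00 / 6080.00 = 100.00 mm
ȳ = 582400.00 / 6080.00 = 95.79 mm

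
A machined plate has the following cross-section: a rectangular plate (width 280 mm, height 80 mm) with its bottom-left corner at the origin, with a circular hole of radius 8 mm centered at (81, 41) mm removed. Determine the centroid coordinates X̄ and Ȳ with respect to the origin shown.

plate: A = 280 × 80 = 22400.00, centroid at (140.00, 40.00).
hole: A = −π·8² = -201.06, centroid at (81.00, 41.00).
ΣA = 22198.94 mm²
ΣAX̄ = (22400.00)(140.00) + (-201.06)(81.00) = 3119713.98 mm³
ΣAȲ = (22400.00)(40.00) + (-201.06)(41.00) = 887756.46 mm³
X̄ = 3119713.98 / 22198.94 = 140.53 mm
Ȳ = 887756.46 / 22198.94 = 39.99 mm

X̄ = 140.53 mm, Ȳ = 39.99 mm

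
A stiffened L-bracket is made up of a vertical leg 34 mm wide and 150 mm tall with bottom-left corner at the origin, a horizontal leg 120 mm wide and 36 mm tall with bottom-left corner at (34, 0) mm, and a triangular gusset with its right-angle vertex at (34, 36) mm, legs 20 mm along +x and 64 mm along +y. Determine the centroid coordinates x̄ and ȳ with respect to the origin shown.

x̄ = 51.57 mm, ȳ = 49.40 mm

vertical leg: A = 34 × 150 = 5100.00, centroid at (17.00, 75.00).
horizontal leg: A = 120 × 36 = 4320.00, centroid at (94.00, 18.00).
gusset: A = ½·20·64 = 640.00, centroid at (40.67, 57.33).
ΣA = 10060.00 mm², ΣAx̄ = 518806.67 mm³, ΣAȳ = 496953.33 mm³.
x̄ = 518806.67/10060.00 = 51.57 mm; ȳ = 496953.33/10060.00 = 49.40 mm.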